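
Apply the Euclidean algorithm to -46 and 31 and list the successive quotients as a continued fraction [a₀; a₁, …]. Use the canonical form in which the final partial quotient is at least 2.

[-2; 1, 1, 15]

⌊-46/31⌋ = -2, remainder 16
⌊31/16⌋ = 1, remainder 15
⌊16/15⌋ = 1, remainder 1
⌊15/1⌋ = 15, remainder 0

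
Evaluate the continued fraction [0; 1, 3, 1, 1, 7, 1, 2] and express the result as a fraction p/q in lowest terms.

Collapse the nested fraction from the inside out:
Start with 2.
1 + 1/(2/1) = 1 + 1/2 = 3/2
7 + 1/(3/2) = 7 + 2/3 = 23/3
1 + 1/(23/3) = 1 + 3/23 = 26/23
1 + 1/(26/23) = 1 + 23/26 = 49/26
3 + 1/(49/26) = 3 + 26/49 = 173/49
1 + 1/(173/49) = 1 + 49/173 = 222/173
0 + 1/(222/173) = 0 + 173/222 = 173/222

173/222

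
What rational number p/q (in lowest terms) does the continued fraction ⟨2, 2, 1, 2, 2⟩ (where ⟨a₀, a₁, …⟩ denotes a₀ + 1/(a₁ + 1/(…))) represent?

a_0 = 2: 2/1
a_1 = 2: 5/2
a_2 = 1: 7/3
a_3 = 2: 19/8
a_4 = 2: 45/19

45/19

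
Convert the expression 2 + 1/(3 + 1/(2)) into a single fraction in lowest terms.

a_0 = 2: 2/1
a_1 = 3: 7/3
a_2 = 2: 16/7

16/7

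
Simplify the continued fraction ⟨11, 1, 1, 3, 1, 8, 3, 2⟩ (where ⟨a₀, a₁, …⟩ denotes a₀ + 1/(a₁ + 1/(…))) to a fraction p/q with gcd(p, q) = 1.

a_0 = 11: 11/1
a_1 = 1: 12/1
a_2 = 1: 23/2
a_3 = 3: 81/7
a_4 = 1: 104/9
a_5 = 8: 913/79
a_6 = 3: 2843/246
a_7 = 2: 6599/571

6599/571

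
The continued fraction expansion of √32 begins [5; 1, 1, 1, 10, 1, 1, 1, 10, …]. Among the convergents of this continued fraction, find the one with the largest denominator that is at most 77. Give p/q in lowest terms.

379/67

List convergents until the denominator exceeds the bound:
a_0 = 5: 5/1  (≤ bound)
a_1 = 1: 6/1  (≤ bound)
a_2 = 1: 11/2  (≤ bound)
a_3 = 1: 17/3  (≤ bound)
a_4 = 10: 181/32  (≤ bound)
a_5 = 1: 198/35  (≤ bound)
a_6 = 1: 379/67  (≤ bound)
a_7 = 1: 577/102  (> 77, stop)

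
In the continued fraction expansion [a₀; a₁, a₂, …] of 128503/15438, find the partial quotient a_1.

3

Repeatedly divide and take the remainder:
128503 = 8·15438 + 4999, so a_0 = 8
15438 = 3·4999 + 441, so a_1 = 3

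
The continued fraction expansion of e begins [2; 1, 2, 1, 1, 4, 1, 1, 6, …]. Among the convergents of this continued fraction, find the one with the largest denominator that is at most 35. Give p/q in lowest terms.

87/32

a_0 = 2: 2/1  (≤ bound)
a_1 = 1: 3/1  (≤ bound)
a_2 = 2: 8/3  (≤ bound)
a_3 = 1: 11/4  (≤ bound)
a_4 = 1: 19/7  (≤ bound)
a_5 = 4: 87/32  (≤ bound)
a_6 = 1: 106/39  (> 35, stop)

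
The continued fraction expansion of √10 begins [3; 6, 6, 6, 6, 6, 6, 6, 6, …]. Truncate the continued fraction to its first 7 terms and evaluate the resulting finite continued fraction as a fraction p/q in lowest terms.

168717/53353

a_0 = 3: 3/1
a_1 = 6: 19/6
a_2 = 6: 117/37
a_3 = 6: 721/228
a_4 = 6: 4443/1405
a_5 = 6: 27379/8658
a_6 = 6: 168717/53353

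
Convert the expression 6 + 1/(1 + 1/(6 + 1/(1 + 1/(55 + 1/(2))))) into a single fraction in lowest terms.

a_0 = 6: 6/1
a_1 = 1: 7/1
a_2 = 6: 48/7
a_3 = 1: 55/8
a_4 = 55: 3073/447
a_5 = 2: 6201/902

6201/902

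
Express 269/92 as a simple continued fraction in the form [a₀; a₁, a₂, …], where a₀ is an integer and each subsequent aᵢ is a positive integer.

269 = 2·92 + 85, so a_0 = 2
92 = 1·85 + 7, so a_1 = 1
85 = 12·7 + 1, so a_2 = 12
7 = 7·1 + 0, so a_3 = 7

[2; 1, 12, 7]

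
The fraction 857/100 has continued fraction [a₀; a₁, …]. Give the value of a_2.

857 ÷ 100 → quotient 8, remainder 57
100 ÷ 57 → quotient 1, remainder 43
57 ÷ 43 → quotient 1, remainder 14

1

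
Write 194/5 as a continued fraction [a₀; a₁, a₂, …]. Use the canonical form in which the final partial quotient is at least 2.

[38; 1, 4]

Run the Euclidean algorithm, recording each quotient:
194 = 38·5 + 4, so a_0 = 38
5 = 1·4 + 1, so a_1 = 1
4 = 4·1 + 0, so a_2 = 4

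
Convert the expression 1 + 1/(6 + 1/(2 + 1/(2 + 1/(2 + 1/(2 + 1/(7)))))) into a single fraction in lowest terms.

Work from the innermost term outward:
Start with 7.
2 + 1/(7/1) = 2 + 1/7 = 15/7
2 + 1/(15/7) = 2 + 7/15 = 37/15
2 + 1/(37/15) = 2 + 15/37 = 89/37
2 + 1/(89/37) = 2 + 37/89 = 215/89
6 + 1/(215/89) = 6 + 89/215 = 1379/215
1 + 1/(1379/215) = 1 + 215/1379 = 1594/1379

1594/1379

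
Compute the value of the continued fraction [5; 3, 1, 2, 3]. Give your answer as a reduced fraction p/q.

195/37

Start with 3.
2 + 1/(3/1) = 2 + 1/3 = 7/3
1 + 1/(7/3) = 1 + 3/7 = 10/7
3 + 1/(10/7) = 3 + 7/10 = 37/10
5 + 1/(37/10) = 5 + 10/37 = 195/37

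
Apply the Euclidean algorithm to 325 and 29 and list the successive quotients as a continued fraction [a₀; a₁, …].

[11; 4, 1, 5]

Apply division with remainder until the remainder is 0:
325 = 11·29 + 6, so a_0 = 11
29 = 4·6 + 5, so a_1 = 4
6 = 1·5 + 1, so a_2 = 1
5 = 5·1 + 0, so a_3 = 5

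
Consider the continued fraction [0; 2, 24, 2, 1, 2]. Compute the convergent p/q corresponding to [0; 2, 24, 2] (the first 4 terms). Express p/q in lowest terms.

Starting at the tail and folding back:
Start with 2.
24 + 1/(2/1) = 24 + 1/2 = 49/2
2 + 1/(49/2) = 2 + 2/49 = 100/49
0 + 1/(100/49) = 0 + 49/100 = 49/100

49/100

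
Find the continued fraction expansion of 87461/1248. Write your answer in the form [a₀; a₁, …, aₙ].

87461 ÷ 1248 → quotient 70, remainder 101
1248 ÷ 101 → quotient 12, remainder 36
101 ÷ 36 → quotient 2, remainder 29
36 ÷ 29 → quotient 1, remainder 7
29 ÷ 7 → quotient 4, remainder 1
7 ÷ 1 → quotient 7, remainder 0

[70; 12, 2, 1, 4, 7]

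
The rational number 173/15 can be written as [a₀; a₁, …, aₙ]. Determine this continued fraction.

[11; 1, 1, 7]

⌊173/15⌋ = 11, remainder 8
⌊15/8⌋ = 1, remainder 7
⌊8/7⌋ = 1, remainder 1
⌊7/1⌋ = 7, remainder 0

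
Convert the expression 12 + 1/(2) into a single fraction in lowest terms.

Compute successive convergents:
a_0 = 12: 12/1
a_1 = 2: 25/2

25/2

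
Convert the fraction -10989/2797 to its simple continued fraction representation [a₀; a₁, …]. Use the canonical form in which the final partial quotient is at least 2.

Apply division with remainder until the remainder is 0:
⌊-10989/2797⌋ = -4, remainder 199
⌊2797/199⌋ = 14, remainder 11
⌊199/11⌋ = 18, remainder 1
⌊11/1⌋ = 11, remainder 0

[-4; 14, 18, 11]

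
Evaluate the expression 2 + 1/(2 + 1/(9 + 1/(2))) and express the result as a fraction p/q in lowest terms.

99/40

a_0 = 2: 2/1
a_1 = 2: 5/2
a_2 = 9: 47/19
a_3 = 2: 99/40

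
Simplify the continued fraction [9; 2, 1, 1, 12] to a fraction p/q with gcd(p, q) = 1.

592/63

Start with 12.
1 + 1/(12/1) = 1 + 1/12 = 13/12
1 + 1/(13/12) = 1 + 12/13 = 25/13
2 + 1/(25/13) = 2 + 13/25 = 63/25
9 + 1/(63/25) = 9 + 25/63 = 592/63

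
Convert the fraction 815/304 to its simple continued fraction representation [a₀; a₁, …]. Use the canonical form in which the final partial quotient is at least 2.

⌊815/304⌋ = 2, remainder 207
⌊304/207⌋ = 1, remainder 97
⌊207/97⌋ = 2, remainder 13
⌊97/13⌋ = 7, remainder 6
⌊13/6⌋ = 2, remainder 1
⌊6/1⌋ = 6, remainder 0

[2; 1, 2, 7, 2, 6]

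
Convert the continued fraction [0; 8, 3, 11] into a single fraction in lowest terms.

34/283

Starting at the tail and folding back:
Start with 11.
3 + 1/(11/1) = 3 + 1/11 = 34/11
8 + 1/(34/11) = 8 + 11/34 = 283/34
0 + 1/(283/34) = 0 + 34/283 = 34/283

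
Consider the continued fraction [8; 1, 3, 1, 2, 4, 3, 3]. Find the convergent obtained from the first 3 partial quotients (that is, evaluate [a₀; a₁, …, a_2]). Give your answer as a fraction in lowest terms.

35/4

Build up convergents one term at a time:
a_0 = 8: 8/1
a_1 = 1: 9/1
a_2 = 3: 35/4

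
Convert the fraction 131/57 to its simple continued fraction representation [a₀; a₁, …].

[2; 3, 2, 1, 5]

Apply division with remainder until the remainder is 0:
131 = 2·57 + 17, so a_0 = 2
57 = 3·17 + 6, so a_1 = 3
17 = 2·6 + 5, so a_2 = 2
6 = 1·5 + 1, so a_3 = 1
5 = 5·1 + 0, so a_4 = 5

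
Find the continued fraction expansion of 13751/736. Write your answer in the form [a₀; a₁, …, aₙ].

⌊13751/736⌋ = 18, remainder 503
⌊736/503⌋ = 1, remainder 233
⌊503/233⌋ = 2, remainder 37
⌊233/37⌋ = 6, remainder 11
⌊37/11⌋ = 3, remainder 4
⌊11/4⌋ = 2, remainder 3
⌊4/3⌋ = 1, remainder 1
⌊3/1⌋ = 3, remainder 0

[18; 1, 2, 6, 3, 2, 1, 3]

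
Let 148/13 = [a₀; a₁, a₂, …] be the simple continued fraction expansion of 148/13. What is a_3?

Apply division with remainder until the remainder is 0:
148 = 11·13 + 5, so a_0 = 11
13 = 2·5 + 3, so a_1 = 2
5 = 1·3 + 2, so a_2 = 1
3 = 1·2 + 1, so a_3 = 1

1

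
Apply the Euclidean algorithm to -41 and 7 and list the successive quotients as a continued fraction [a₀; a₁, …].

[-6; 7]

-41 ÷ 7 → quotient -6, remainder 1
7 ÷ 1 → quotient 7, remainder 0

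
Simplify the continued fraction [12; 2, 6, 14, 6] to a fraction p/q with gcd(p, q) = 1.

a_0 = 12: 12/1
a_1 = 2: 25/2
a_2 = 6: 162/13
a_3 = 14: 2293/184
a_4 = 6: 13920/1117

13920/1117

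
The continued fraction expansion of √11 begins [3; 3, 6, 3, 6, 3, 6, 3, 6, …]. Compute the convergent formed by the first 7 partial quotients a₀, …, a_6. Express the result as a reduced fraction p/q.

Build up convergents one term at a time:
a_0 = 3: 3/1
a_1 = 3: 10/3
a_2 = 6: 63/19
a_3 = 3: 199/60
a_4 = 6: 1257/379
a_5 = 3: 3970/1197
a_6 = 6: 25077/7561

25077/7561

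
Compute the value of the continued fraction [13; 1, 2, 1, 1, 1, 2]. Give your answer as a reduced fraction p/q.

398/29

Start with 2.
1 + 1/(2/1) = 1 + 1/2 = 3/2
1 + 1/(3/2) = 1 + 2/3 = 5/3
1 + 1/(5/3) = 1 + 3/5 = 8/5
2 + 1/(8/5) = 2 + 5/8 = 21/8
1 + 1/(21/8) = 1 + 8/21 = 29/21
13 + 1/(29/21) = 13 + 21/29 = 398/29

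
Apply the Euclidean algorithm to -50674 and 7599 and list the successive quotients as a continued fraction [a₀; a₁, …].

[-7; 3, 59, 1, 41]

Apply division with remainder until the remainder is 0:
-50674 = -7·7599 + 2519, so a_0 = -7
7599 = 3·2519 + 42, so a_1 = 3
2519 = 59·42 + 41, so a_2 = 59
42 = 1·41 + 1, so a_3 = 1
41 = 41·1 + 0, so a_4 = 41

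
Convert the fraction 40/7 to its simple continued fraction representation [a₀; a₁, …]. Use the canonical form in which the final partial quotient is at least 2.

40 ÷ 7 → quotient 5, remainder 5
7 ÷ 5 → quotient 1, remainder 2
5 ÷ 2 → quotient 2, remainder 1
2 ÷ 1 → quotient 2, remainder 0

[5; 1, 2, 2]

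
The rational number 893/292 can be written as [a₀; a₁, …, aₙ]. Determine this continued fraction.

[3; 17, 5, 1, 2]

893 ÷ 292 → quotient 3, remainder 17
292 ÷ 17 → quotient 17, remainder 3
17 ÷ 3 → quotient 5, remainder 2
3 ÷ 2 → quotient 1, remainder 1
2 ÷ 1 → quotient 2, remainder 0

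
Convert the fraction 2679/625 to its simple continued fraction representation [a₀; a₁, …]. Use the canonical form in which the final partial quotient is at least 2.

[4; 3, 2, 29, 3]

Repeatedly divide and take the remainder:
⌊2679/625⌋ = 4, remainder 179
⌊625/179⌋ = 3, remainder 88
⌊179/88⌋ = 2, remainder 3
⌊88/3⌋ = 29, remainder 1
⌊3/1⌋ = 3, remainder 0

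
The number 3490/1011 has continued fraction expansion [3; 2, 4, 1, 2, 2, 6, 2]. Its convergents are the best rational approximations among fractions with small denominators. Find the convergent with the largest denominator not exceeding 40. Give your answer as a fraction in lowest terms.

107/31

List convergents until the denominator exceeds the bound:
a_0 = 3: 3/1  (≤ bound)
a_1 = 2: 7/2  (≤ bound)
a_2 = 4: 31/9  (≤ bound)
a_3 = 1: 38/11  (≤ bound)
a_4 = 2: 107/31  (≤ bound)
a_5 = 2: 252/73  (> 40, stop)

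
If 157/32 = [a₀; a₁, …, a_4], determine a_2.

⌊157/32⌋ = 4, remainder 29
⌊32/29⌋ = 1, remainder 3
⌊29/3⌋ = 9, remainder 2

9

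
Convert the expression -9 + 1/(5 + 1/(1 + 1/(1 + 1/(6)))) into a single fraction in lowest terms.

Compute successive convergents:
a_0 = -9: -9/1
a_1 = 5: -44/5
a_2 = 1: -53/6
a_3 = 1: -97/11
a_4 = 6: -635/72

-635/72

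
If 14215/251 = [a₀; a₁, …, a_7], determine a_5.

1

Run the Euclidean algorithm, recording each quotient:
⌊14215/251⌋ = 56, remainder 159
⌊251/159⌋ = 1, remainder 92
⌊159/92⌋ = 1, remainder 67
⌊92/67⌋ = 1, remainder 25
⌊67/25⌋ = 2, remainder 17
⌊25/17⌋ = 1, remainder 8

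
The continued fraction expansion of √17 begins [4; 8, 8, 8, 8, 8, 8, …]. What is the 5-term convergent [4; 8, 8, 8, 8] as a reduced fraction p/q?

a_0 = 4: 4/1
a_1 = 8: 33/8
a_2 = 8: 268/65
a_3 = 8: 2177/528
a_4 = 8: 17684/4289

17684/4289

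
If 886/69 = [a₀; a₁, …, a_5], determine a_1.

1

886 ÷ 69 → quotient 12, remainder 58
69 ÷ 58 → quotient 1, remainder 11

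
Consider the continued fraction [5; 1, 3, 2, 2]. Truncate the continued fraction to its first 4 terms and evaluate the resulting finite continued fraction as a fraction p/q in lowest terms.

Start with 2.
3 + 1/(2/1) = 3 + 1/2 = 7/2
1 + 1/(7/2) = 1 + 2/7 = 9/7
5 + 1/(9/7) = 5 + 7/9 = 52/9

52/9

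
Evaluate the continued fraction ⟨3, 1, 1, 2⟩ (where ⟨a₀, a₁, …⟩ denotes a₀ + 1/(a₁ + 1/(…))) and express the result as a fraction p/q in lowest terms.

a_0 = 3: 3/1
a_1 = 1: 4/1
a_2 = 1: 7/2
a_3 = 2: 18/5

18/5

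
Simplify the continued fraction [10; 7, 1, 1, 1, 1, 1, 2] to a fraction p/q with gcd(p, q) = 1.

Collapse the nested fraction from the inside out:
Start with 2.
1 + 1/(2/1) = 1 + 1/2 = 3/2
1 + 1/(3/2) = 1 + 2/3 = 5/3
1 + 1/(5/3) = 1 + 3/5 = 8/5
1 + 1/(8/5) = 1 + 5/8 = 13/8
1 + 1/(13/8) = 1 + 8/13 = 21/13
7 + 1/(21/13) = 7 + 13/21 = 160/21
10 + 1/(160/21) = 10 + 21/160 = 1621/160

1621/160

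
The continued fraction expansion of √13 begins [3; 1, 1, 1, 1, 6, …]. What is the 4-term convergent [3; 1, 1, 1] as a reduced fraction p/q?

11/3

Build up convergents one term at a time:
a_0 = 3: 3/1
a_1 = 1: 4/1
a_2 = 1: 7/2
a_3 = 1: 11/3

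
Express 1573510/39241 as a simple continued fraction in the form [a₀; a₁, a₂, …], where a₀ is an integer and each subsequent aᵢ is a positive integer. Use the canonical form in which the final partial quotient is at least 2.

[40; 10, 7, 6, 1, 1, 13, 3]

1573510 ÷ 39241 → quotient 40, remainder 3870
39241 ÷ 3870 → quotient 10, remainder 541
3870 ÷ 541 → quotient 7, remainder 83
541 ÷ 83 → quotient 6, remainder 43
83 ÷ 43 → quotient 1, remainder 40
43 ÷ 40 → quotient 1, remainder 3
40 ÷ 3 → quotient 13, remainder 1
3 ÷ 1 → quotient 3, remainder 0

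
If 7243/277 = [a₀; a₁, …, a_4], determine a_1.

6

⌊7243/277⌋ = 26, remainder 41
⌊277/41⌋ = 6, remainder 31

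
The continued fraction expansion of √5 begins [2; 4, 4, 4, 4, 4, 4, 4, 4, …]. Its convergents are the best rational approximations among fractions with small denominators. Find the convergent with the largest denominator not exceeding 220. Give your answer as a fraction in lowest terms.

161/72

List convergents until the denominator exceeds the bound:
a_0 = 2: 2/1  (≤ bound)
a_1 = 4: 9/4  (≤ bound)
a_2 = 4: 38/17  (≤ bound)
a_3 = 4: 161/72  (≤ bound)
a_4 = 4: 682/305  (> 220, stop)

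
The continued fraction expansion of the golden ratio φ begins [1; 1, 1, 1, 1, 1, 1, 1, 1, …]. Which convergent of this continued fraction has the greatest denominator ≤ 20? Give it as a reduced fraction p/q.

21/13

List convergents until the denominator exceeds the bound:
a_0 = 1: 1/1  (≤ bound)
a_1 = 1: 2/1  (≤ bound)
a_2 = 1: 3/2  (≤ bound)
a_3 = 1: 5/3  (≤ bound)
a_4 = 1: 8/5  (≤ bound)
a_5 = 1: 13/8  (≤ bound)
a_6 = 1: 21/13  (≤ bound)
a_7 = 1: 34/21  (> 20, stop)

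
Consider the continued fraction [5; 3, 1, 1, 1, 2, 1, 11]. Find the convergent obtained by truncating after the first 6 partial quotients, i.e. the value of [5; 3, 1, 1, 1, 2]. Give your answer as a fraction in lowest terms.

Compute successive convergents:
a_0 = 5: 5/1
a_1 = 3: 16/3
a_2 = 1: 21/4
a_3 = 1: 37/7
a_4 = 1: 58/11
a_5 = 2: 153/29

153/29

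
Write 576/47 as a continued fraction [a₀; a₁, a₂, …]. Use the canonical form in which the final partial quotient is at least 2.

576 = 12·47 + 12, so a_0 = 12
47 = 3·12 + 11, so a_1 = 3
12 = 1·11 + 1, so a_2 = 1
11 = 11·1 + 0, so a_3 = 11

[12; 3, 1, 11]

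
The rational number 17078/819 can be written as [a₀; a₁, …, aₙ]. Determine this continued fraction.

Repeatedly divide and take the remainder:
17078 ÷ 819 → quotient 20, remainder 698
819 ÷ 698 → quotient 1, remainder 121
698 ÷ 121 → quotient 5, remainder 93
121 ÷ 93 → quotient 1, remainder 28
93 ÷ 28 → quotient 3, remainder 9
28 ÷ 9 → quotient 3, remainder 1
9 ÷ 1 → quotient 9, remainder 0

[20; 1, 5, 1, 3, 3, 9]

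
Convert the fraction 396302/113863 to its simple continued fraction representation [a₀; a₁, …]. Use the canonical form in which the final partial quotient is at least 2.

[3; 2, 12, 3, 48, 1, 29]

Apply division with remainder until the remainder is 0:
396302 = 3·113863 + 54713, so a_0 = 3
113863 = 2·54713 + 4437, so a_1 = 2
54713 = 12·4437 + 1469, so a_2 = 12
4437 = 3·1469 + 30, so a_3 = 3
1469 = 48·30 + 29, so a_4 = 48
30 = 1·29 + 1, so a_5 = 1
29 = 29·1 + 0, so a_6 = 29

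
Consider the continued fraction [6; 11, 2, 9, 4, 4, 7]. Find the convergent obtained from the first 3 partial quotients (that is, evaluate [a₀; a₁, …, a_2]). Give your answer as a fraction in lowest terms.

Work from the innermost term outward:
Start with 2.
11 + 1/(2/1) = 11 + 1/2 = 23/2
6 + 1/(23/2) = 6 + 2/23 = 140/23

140/23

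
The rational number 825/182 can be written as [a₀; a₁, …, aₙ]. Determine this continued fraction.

[4; 1, 1, 7, 12]

Run the Euclidean algorithm, recording each quotient:
825 ÷ 182 → quotient 4, remainder 97
182 ÷ 97 → quotient 1, remainder 85
97 ÷ 85 → quotient 1, remainder 12
85 ÷ 12 → quotient 7, remainder 1
12 ÷ 1 → quotient 12, remainder 0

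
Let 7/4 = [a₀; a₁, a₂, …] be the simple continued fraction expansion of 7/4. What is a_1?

7 = 1·4 + 3, so a_0 = 1
4 = 1·3 + 1, so a_1 = 1

1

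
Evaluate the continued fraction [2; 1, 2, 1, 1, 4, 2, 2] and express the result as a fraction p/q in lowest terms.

Start with 2.
2 + 1/(2/1) = 2 + 1/2 = 5/2
4 + 1/(5/2) = 4 + 2/5 = 22/5
1 + 1/(22/5) = 1 + 5/22 = 27/22
1 + 1/(27/22) = 1 + 22/27 = 49/27
2 + 1/(49/27) = 2 + 27/49 = 125/49
1 + 1/(125/49) = 1 + 49/125 = 174/125
2 + 1/(174/125) = 2 + 125/174 = 473/174

473/174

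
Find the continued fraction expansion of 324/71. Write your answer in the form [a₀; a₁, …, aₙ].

[4; 1, 1, 3, 2, 4]

324 = 4·71 + 40, so a_0 = 4
71 = 1·40 + 31, so a_1 = 1
40 = 1·31 + 9, so a_2 = 1
31 = 3·9 + 4, so a_3 = 3
9 = 2·4 + 1, so a_4 = 2
4 = 4·1 + 0, so a_5 = 4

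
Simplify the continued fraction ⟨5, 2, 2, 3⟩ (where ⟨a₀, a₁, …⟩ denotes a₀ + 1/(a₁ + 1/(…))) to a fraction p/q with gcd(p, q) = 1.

Build up convergents one term at a time:
a_0 = 5: 5/1
a_1 = 2: 11/2
a_2 = 2: 27/5
a_3 = 3: 92/17

92/17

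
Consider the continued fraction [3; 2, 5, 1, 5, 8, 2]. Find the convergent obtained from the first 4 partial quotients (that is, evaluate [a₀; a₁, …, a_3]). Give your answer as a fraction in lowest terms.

45/13

Start with 1.
5 + 1/(1/1) = 5 + 1/1 = 6/1
2 + 1/(6/1) = 2 + 1/6 = 13/6
3 + 1/(13/6) = 3 + 6/13 = 45/13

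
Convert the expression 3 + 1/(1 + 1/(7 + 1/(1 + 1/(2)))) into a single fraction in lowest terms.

101/26

Collapse the nested fraction from the inside out:
Start with 2.
1 + 1/(2/1) = 1 + 1/2 = 3/2
7 + 1/(3/2) = 7 + 2/3 = 23/3
1 + 1/(23/3) = 1 + 3/23 = 26/23
3 + 1/(26/23) = 3 + 23/26 = 101/26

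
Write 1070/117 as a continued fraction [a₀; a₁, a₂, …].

[9; 6, 1, 7, 2]

Repeatedly divide and take the remainder:
1070 = 9·117 + 17, so a_0 = 9
117 = 6·17 + 15, so a_1 = 6
17 = 1·15 + 2, so a_2 = 1
15 = 7·2 + 1, so a_3 = 7
2 = 2·1 + 0, so a_4 = 2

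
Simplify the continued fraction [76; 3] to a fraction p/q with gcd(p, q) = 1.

229/3

Work from the innermost term outward:
Start with 3.
76 + 1/(3/1) = 76 + 1/3 = 229/3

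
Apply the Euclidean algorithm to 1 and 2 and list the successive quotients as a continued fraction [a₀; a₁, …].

[0; 2]

⌊1/2⌋ = 0, remainder 1
⌊2/1⌋ = 2, remainder 0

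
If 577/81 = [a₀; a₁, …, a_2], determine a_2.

10

⌊577/81⌋ = 7, remainder 10
⌊81/10⌋ = 8, remainder 1
⌊10/1⌋ = 10, remainder 0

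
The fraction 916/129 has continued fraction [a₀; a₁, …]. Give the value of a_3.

12

Repeatedly divide and take the remainder:
916 = 7·129 + 13, so a_0 = 7
129 = 9·13 + 12, so a_1 = 9
13 = 1·12 + 1, so a_2 = 1
12 = 12·1 + 0, so a_3 = 12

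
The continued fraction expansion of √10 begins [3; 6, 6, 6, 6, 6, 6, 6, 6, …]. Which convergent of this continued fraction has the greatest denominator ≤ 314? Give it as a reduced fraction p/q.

a_0 = 3: 3/1  (≤ bound)
a_1 = 6: 19/6  (≤ bound)
a_2 = 6: 117/37  (≤ bound)
a_3 = 6: 721/228  (≤ bound)
a_4 = 6: 4443/1405  (> 314, stop)

721/228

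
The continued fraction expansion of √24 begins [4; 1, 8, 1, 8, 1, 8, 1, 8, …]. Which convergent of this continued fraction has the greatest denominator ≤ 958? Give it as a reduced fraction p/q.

4316/881

List convergents until the denominator exceeds the bound:
a_0 = 4: 4/1  (≤ bound)
a_1 = 1: 5/1  (≤ bound)
a_2 = 8: 44/9  (≤ bound)
a_3 = 1: 49/10  (≤ bound)
a_4 = 8: 436/89  (≤ bound)
a_5 = 1: 485/99  (≤ bound)
a_6 = 8: 4316/881  (≤ bound)
a_7 = 1: 4801/980  (> 958, stop)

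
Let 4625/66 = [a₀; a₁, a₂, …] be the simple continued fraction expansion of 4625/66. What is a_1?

Run the Euclidean algorithm, recording each quotient:
⌊4625/66⌋ = 70, remainder 5
⌊66/5⌋ = 13, remainder 1

13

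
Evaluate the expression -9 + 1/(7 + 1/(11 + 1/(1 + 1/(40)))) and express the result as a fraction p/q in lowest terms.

Compute successive convergents:
a_0 = -9: -9/1
a_1 = 7: -62/7
a_2 = 11: -691/78
a_3 = 1: -753/85
a_4 = 40: -30811/3478

-30811/3478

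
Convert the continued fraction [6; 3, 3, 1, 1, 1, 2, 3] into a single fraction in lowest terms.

2024/321

Starting at the tail and folding back:
Start with 3.
2 + 1/(3/1) = 2 + 1/3 = 7/3
1 + 1/(7/3) = 1 + 3/7 = 10/7
1 + 1/(10/7) = 1 + 7/10 = 17/10
1 + 1/(17/10) = 1 + 10/17 = 27/17
3 + 1/(27/17) = 3 + 17/27 = 98/27
3 + 1/(98/27) = 3 + 27/98 = 321/98
6 + 1/(321/98) = 6 + 98/321 = 2024/321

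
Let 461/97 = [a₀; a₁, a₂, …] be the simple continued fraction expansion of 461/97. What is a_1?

1

⌊461/97⌋ = 4, remainder 73
⌊97/73⌋ = 1, remainder 24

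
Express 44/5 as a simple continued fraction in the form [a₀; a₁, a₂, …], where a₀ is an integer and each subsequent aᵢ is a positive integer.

⌊44/5⌋ = 8, remainder 4
⌊5/4⌋ = 1, remainder 1
⌊4/1⌋ = 4, remainder 0

[8; 1, 4]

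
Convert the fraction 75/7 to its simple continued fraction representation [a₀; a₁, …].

⌊75/7⌋ = 10, remainder 5
⌊7/5⌋ = 1, remainder 2
⌊5/2⌋ = 2, remainder 1
⌊2/1⌋ = 2, remainder 0

[10; 1, 2, 2]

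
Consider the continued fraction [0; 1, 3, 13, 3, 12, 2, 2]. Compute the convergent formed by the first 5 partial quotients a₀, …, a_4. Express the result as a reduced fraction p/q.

123/163

a_0 = 0: 0/1
a_1 = 1: 1/1
a_2 = 3: 3/4
a_3 = 13: 40/53
a_4 = 3: 123/163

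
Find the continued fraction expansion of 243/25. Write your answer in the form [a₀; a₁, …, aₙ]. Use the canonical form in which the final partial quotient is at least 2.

Repeatedly divide and take the remainder:
243 ÷ 25 → quotient 9, remainder 18
25 ÷ 18 → quotient 1, remainder 7
18 ÷ 7 → quotient 2, remainder 4
7 ÷ 4 → quotient 1, remainder 3
4 ÷ 3 → quotient 1, remainder 1
3 ÷ 1 → quotient 3, remainder 0

[9; 1, 2, 1, 1, 3]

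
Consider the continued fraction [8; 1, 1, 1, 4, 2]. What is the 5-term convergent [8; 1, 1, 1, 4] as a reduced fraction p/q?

121/14

a_0 = 8: 8/1
a_1 = 1: 9/1
a_2 = 1: 17/2
a_3 = 1: 26/3
a_4 = 4: 121/14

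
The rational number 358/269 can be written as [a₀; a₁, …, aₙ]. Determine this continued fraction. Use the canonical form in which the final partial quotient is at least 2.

⌊358/269⌋ = 1, remainder 89
⌊269/89⌋ = 3, remainder 2
⌊89/2⌋ = 44, remainder 1
⌊2/1⌋ = 2, remainder 0

[1; 3, 44, 2]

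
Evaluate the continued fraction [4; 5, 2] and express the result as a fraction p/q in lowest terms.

Compute successive convergents:
a_0 = 4: 4/1
a_1 = 5: 21/5
a_2 = 2: 46/11

46/11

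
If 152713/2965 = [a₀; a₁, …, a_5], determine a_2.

1

152713 = 51·2965 + 1498, so a_0 = 51
2965 = 1·1498 + 1467, so a_1 = 1
1498 = 1·1467 + 31, so a_2 = 1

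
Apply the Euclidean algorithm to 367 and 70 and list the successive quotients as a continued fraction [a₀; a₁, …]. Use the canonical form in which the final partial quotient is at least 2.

⌊367/70⌋ = 5, remainder 17
⌊70/17⌋ = 4, remainder 2
⌊17/2⌋ = 8, remainder 1
⌊2/1⌋ = 2, remainder 0

[5; 4, 8, 2]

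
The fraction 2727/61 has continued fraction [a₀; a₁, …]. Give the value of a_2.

2

2727 ÷ 61 → quotient 44, remainder 43
61 ÷ 43 → quotient 1, remainder 18
43 ÷ 18 → quotient 2, remainder 7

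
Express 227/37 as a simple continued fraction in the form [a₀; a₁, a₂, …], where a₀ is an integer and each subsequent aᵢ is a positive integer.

227 = 6·37 + 5, so a_0 = 6
37 = 7·5 + 2, so a_1 = 7
5 = 2·2 + 1, so a_2 = 2
2 = 2·1 + 0, so a_3 = 2

[6; 7, 2, 2]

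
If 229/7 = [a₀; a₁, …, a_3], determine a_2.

2

229 = 32·7 + 5, so a_0 = 32
7 = 1·5 + 2, so a_1 = 1
5 = 2·2 + 1, so a_2 = 2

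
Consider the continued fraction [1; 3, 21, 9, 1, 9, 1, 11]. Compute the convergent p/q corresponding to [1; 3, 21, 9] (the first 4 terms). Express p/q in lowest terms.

769/579

Compute successive convergents:
a_0 = 1: 1/1
a_1 = 3: 4/3
a_2 = 21: 85/64
a_3 = 9: 769/579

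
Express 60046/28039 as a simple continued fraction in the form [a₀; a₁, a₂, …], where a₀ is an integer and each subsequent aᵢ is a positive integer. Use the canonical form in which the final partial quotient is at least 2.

[2; 7, 15, 11, 2, 3, 3]

60046 ÷ 28039 → quotient 2, remainder 3968
28039 ÷ 3968 → quotient 7, remainder 263
3968 ÷ 263 → quotient 15, remainder 23
263 ÷ 23 → quotient 11, remainder 10
23 ÷ 10 → quotient 2, remainder 3
10 ÷ 3 → quotient 3, remainder 1
3 ÷ 1 → quotient 3, remainder 0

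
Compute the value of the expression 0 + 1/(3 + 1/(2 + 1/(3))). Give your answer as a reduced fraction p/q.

Use the convergent recurrence hₖ = aₖ·hₖ₋₁ + hₖ₋₂ (and likewise for the denominators kₖ):
a_0 = 0: 0/1
a_1 = 3: 1/3
a_2 = 2: 2/7
a_3 = 3: 7/24

7/24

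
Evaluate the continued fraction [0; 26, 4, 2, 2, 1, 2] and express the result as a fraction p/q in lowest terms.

84/2203

Collapse the nested fraction from the inside out:
Start with 2.
1 + 1/(2/1) = 1 + 1/2 = 3/2
2 + 1/(3/2) = 2 + 2/3 = 8/3
2 + 1/(8/3) = 2 + 3/8 = 19/8
4 + 1/(19/8) = 4 + 8/19 = 84/19
26 + 1/(84/19) = 26 + 19/84 = 2203/84
0 + 1/(2203/84) = 0 + 84/2203 = 84/2203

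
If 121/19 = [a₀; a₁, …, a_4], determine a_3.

2

⌊121/19⌋ = 6, remainder 7
⌊19/7⌋ = 2, remainder 5
⌊7/5⌋ = 1, remainder 2
⌊5/2⌋ = 2, remainder 1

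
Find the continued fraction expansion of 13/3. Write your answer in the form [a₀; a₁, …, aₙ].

13 ÷ 3 → quotient 4, remainder 1
3 ÷ 1 → quotient 3, remainder 0

[4; 3]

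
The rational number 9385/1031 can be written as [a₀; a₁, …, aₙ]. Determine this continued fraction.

9385 ÷ 1031 → quotient 9, remainder 106
1031 ÷ 106 → quotient 9, remainder 77
106 ÷ 77 → quotient 1, remainder 29
77 ÷ 29 → quotient 2, remainder 19
29 ÷ 19 → quotient 1, remainder 10
19 ÷ 10 → quotient 1, remainder 9
10 ÷ 9 → quotient 1, remainder 1
9 ÷ 1 → quotient 9, remainder 0

[9; 9, 1, 2, 1, 1, 1, 9]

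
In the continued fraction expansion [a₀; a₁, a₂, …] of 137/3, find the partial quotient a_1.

1

137 = 45·3 + 2, so a_0 = 45
3 = 1·2 + 1, so a_1 = 1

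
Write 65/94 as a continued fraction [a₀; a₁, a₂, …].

Repeatedly divide and take the remainder:
⌊65/94⌋ = 0, remainder 65
⌊94/65⌋ = 1, remainder 29
⌊65/29⌋ = 2, remainder 7
⌊29/7⌋ = 4, remainder 1
⌊7/1⌋ = 7, remainder 0

[0; 1, 2, 4, 7]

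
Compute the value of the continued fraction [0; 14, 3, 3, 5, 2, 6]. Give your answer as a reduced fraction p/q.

Start with 6.
2 + 1/(6/1) = 2 + 1/6 = 13/6
5 + 1/(13/6) = 5 + 6/13 = 71/13
3 + 1/(71/13) = 3 + 13/71 = 226/71
3 + 1/(226/71) = 3 + 71/226 = 749/226
14 + 1/(749/226) = 14 + 226/749 = 10712/749
0 + 1/(10712/749) = 0 + 749/10712 = 749/10712

749/10712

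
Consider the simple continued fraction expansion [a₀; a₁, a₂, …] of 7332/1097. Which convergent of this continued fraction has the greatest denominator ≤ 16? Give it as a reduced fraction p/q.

20/3

a_0 = 6: 6/1  (≤ bound)
a_1 = 1: 7/1  (≤ bound)
a_2 = 2: 20/3  (≤ bound)
a_3 = 6: 127/19  (> 16, stop)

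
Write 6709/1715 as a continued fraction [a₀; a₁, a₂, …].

[3; 1, 10, 2, 1, 3, 1, 10]

6709 = 3·1715 + 1564, so a_0 = 3
1715 = 1·1564 + 151, so a_1 = 1
1564 = 10·151 + 54, so a_2 = 10
151 = 2·54 + 43, so a_3 = 2
54 = 1·43 + 11, so a_4 = 1
43 = 3·11 + 10, so a_5 = 3
11 = 1·10 + 1, so a_6 = 1
10 = 10·1 + 0, so a_7 = 10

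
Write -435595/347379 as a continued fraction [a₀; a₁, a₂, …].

[-2; 1, 2, 1, 15, 12, 35, 13]

⌊-435595/347379⌋ = -2, remainder 259163
⌊347379/259163⌋ = 1, remainder 88216
⌊259163/88216⌋ = 2, remainder 82731
⌊88216/82731⌋ = 1, remainder 5485
⌊82731/5485⌋ = 15, remainder 456
⌊5485/456⌋ = 12, remainder 13
⌊456/13⌋ = 35, remainder 1
⌊13/1⌋ = 13, remainder 0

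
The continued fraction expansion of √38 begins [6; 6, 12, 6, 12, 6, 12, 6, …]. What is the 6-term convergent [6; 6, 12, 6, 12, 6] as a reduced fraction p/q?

a_0 = 6: 6/1
a_1 = 6: 37/6
a_2 = 12: 450/73
a_3 = 6: 2737/444
a_4 = 12: 33294/5401
a_5 = 6: 202501/32850

202501/32850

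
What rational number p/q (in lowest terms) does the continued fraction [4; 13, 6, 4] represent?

Build up convergents one term at a time:
a_0 = 4: 4/1
a_1 = 13: 53/13
a_2 = 6: 322/79
a_3 = 4: 1341/329

1341/329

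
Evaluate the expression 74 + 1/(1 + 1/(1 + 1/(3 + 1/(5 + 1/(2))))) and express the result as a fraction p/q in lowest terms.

6040/81

Start with 2.
5 + 1/(2/1) = 5 + 1/2 = 11/2
3 + 1/(11/2) = 3 + 2/11 = 35/11
1 + 1/(35/11) = 1 + 11/35 = 46/35
1 + 1/(46/35) = 1 + 35/46 = 81/46
74 + 1/(81/46) = 74 + 46/81 = 6040/81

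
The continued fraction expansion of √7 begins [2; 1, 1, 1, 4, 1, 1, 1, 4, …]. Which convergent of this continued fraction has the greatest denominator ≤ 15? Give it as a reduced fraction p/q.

37/14

List convergents until the denominator exceeds the bound:
a_0 = 2: 2/1  (≤ bound)
a_1 = 1: 3/1  (≤ bound)
a_2 = 1: 5/2  (≤ bound)
a_3 = 1: 8/3  (≤ bound)
a_4 = 4: 37/14  (≤ bound)
a_5 = 1: 45/17  (> 15, stop)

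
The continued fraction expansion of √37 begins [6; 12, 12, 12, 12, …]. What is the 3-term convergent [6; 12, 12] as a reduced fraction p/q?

a_0 = 6: 6/1
a_1 = 12: 73/12
a_2 = 12: 882/145

882/145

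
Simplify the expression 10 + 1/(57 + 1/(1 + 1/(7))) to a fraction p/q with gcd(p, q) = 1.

4638/463

a_0 = 10: 10/1
a_1 = 57: 571/57
a_2 = 1: 581/58
a_3 = 7: 4638/463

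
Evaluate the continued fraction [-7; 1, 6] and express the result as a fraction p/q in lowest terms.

a_0 = -7: -7/1
a_1 = 1: -6/1
a_2 = 6: -43/7

-43/7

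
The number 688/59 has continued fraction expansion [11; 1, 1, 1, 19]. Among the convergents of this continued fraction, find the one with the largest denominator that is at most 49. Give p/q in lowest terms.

35/3

a_0 = 11: 11/1  (≤ bound)
a_1 = 1: 12/1  (≤ bound)
a_2 = 1: 23/2  (≤ bound)
a_3 = 1: 35/3  (≤ bound)
a_4 = 19: 688/59  (> 49, stop)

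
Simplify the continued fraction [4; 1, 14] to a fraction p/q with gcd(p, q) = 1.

Starting at the tail and folding back:
Start with 14.
1 + 1/(14/1) = 1 + 1/14 = 15/14
4 + 1/(15/14) = 4 + 14/15 = 74/15

74/15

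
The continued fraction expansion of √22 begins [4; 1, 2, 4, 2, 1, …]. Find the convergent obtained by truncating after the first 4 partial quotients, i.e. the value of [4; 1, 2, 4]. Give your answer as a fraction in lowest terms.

Start with 4.
2 + 1/(4/1) = 2 + 1/4 = 9/4
1 + 1/(9/4) = 1 + 4/9 = 13/9
4 + 1/(13/9) = 4 + 9/13 = 61/13

61/13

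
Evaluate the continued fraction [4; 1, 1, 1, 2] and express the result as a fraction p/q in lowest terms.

a_0 = 4: 4/1
a_1 = 1: 5/1
a_2 = 1: 9/2
a_3 = 1: 14/3
a_4 = 2: 37/8

37/8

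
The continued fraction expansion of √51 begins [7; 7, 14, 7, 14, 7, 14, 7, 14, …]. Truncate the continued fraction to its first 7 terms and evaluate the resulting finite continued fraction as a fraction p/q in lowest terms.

Start with 14.
7 + 1/(14/1) = 7 + 1/14 = 99/14
14 + 1/(99/14) = 14 + 14/99 = 1400/99
7 + 1/(1400/99) = 7 + 99/1400 = 9899/1400
14 + 1/(9899/1400) = 14 + 1400/9899 = 139986/9899
7 + 1/(139986/9899) = 7 + 9899/139986 = 989801/139986
7 + 1/(989801/139986) = 7 + 139986/989801 = 7068593/989801

7068593/989801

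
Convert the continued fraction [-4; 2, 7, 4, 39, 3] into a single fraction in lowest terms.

-26001/7361

Start with 3.
39 + 1/(3/1) = 39 + 1/3 = 118/3
4 + 1/(118/3) = 4 + 3/118 = 475/118
7 + 1/(475/118) = 7 + 118/475 = 3443/475
2 + 1/(3443/475) = 2 + 475/3443 = 7361/3443
-4 + 1/(7361/3443) = -4 + 3443/7361 = -26001/7361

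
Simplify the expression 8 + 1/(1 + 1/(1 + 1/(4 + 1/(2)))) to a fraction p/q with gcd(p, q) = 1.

a_0 = 8: 8/1
a_1 = 1: 9/1
a_2 = 1: 17/2
a_3 = 4: 77/9
a_4 = 2: 171/20

171/20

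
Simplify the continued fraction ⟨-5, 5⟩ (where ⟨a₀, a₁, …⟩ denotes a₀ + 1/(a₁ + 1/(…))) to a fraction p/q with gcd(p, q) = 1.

a_0 = -5: -5/1
a_1 = 5: -24/5

-24/5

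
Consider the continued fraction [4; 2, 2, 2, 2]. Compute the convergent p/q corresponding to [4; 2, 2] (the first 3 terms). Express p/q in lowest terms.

22/5

a_0 = 4: 4/1
a_1 = 2: 9/2
a_2 = 2: 22/5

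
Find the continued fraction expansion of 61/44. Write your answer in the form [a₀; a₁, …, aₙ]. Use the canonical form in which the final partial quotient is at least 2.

[1; 2, 1, 1, 2, 3]

61 = 1·44 + 17, so a_0 = 1
44 = 2·17 + 10, so a_1 = 2
17 = 1·10 + 7, so a_2 = 1
10 = 1·7 + 3, so a_3 = 1
7 = 2·3 + 1, so a_4 = 2
3 = 3·1 + 0, so a_5 = 3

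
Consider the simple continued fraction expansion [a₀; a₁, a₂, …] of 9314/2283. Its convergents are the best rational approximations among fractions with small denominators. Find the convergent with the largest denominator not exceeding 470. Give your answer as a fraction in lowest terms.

a_0 = 4: 4/1  (≤ bound)
a_1 = 12: 49/12  (≤ bound)
a_2 = 1: 53/13  (≤ bound)
a_3 = 1: 102/25  (≤ bound)
a_4 = 5: 563/138  (≤ bound)
a_5 = 5: 2917/715  (> 470, stop)

563/138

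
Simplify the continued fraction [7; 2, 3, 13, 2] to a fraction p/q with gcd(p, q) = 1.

1434/193

Start with 2.
13 + 1/(2/1) = 13 + 1/2 = 27/2
3 + 1/(27/2) = 3 + 2/27 = 83/27
2 + 1/(83/27) = 2 + 27/83 = 193/83
7 + 1/(193/83) = 7 + 83/193 = 1434/193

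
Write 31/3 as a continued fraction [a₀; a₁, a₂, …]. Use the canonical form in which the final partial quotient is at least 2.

[10; 3]

Repeatedly divide and take the remainder:
31 = 10·3 + 1, so a_0 = 10
3 = 3·1 + 0, so a_1 = 3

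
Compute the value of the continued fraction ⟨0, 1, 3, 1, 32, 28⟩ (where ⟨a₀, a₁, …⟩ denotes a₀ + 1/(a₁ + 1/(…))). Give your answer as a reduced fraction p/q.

3672/4597

a_0 = 0: 0/1
a_1 = 1: 1/1
a_2 = 3: 3/4
a_3 = 1: 4/5
a_4 = 32: 131/164
a_5 = 28: 3672/4597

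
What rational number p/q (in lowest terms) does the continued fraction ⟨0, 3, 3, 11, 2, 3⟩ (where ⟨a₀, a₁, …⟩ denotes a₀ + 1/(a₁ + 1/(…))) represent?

Start with 3.
2 + 1/(3/1) = 2 + 1/3 = 7/3
11 + 1/(7/3) = 11 + 3/7 = 80/7
3 + 1/(80/7) = 3 + 7/80 = 247/80
3 + 1/(247/80) = 3 + 80/247 = 821/247
0 + 1/(821/247) = 0 + 247/821 = 247/821

247/821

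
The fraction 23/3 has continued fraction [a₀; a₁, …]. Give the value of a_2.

2

Run the Euclidean algorithm, recording each quotient:
23 ÷ 3 → quotient 7, remainder 2
3 ÷ 2 → quotient 1, remainder 1
2 ÷ 1 → quotient 2, remainder 0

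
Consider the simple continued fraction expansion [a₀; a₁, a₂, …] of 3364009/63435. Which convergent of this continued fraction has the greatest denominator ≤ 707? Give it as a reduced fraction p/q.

22379/422

List convergents until the denominator exceeds the bound:
a_0 = 53: 53/1  (≤ bound)
a_1 = 32: 1697/32  (≤ bound)
a_2 = 2: 3447/65  (≤ bound)
a_3 = 6: 22379/422  (≤ bound)
a_4 = 2: 48205/909  (> 707, stop)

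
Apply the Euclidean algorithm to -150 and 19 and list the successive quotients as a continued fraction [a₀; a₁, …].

Run the Euclidean algorithm, recording each quotient:
⌊-150/19⌋ = -8, remainder 2
⌊19/2⌋ = 9, remainder 1
⌊2/1⌋ = 2, remainder 0

[-8; 9, 2]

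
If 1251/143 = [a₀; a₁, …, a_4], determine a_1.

1

Repeatedly divide and take the remainder:
1251 = 8·143 + 107, so a_0 = 8
143 = 1·107 + 36, so a_1 = 1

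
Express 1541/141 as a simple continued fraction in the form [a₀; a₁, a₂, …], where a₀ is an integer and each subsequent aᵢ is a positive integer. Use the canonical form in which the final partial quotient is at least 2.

Run the Euclidean algorithm, recording each quotient:
⌊1541/141⌋ = 10, remainder 131
⌊141/131⌋ = 1, remainder 10
⌊131/10⌋ = 13, remainder 1
⌊10/1⌋ = 10, remainder 0

[10; 1, 13, 10]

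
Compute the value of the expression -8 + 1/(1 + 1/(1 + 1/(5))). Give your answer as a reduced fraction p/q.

a_0 = -8: -8/1
a_1 = 1: -7/1
a_2 = 1: -15/2
a_3 = 5: -82/11

-82/11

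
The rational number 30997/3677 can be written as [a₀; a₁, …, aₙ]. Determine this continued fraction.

[8; 2, 3, 14, 3, 3, 1, 2]

30997 ÷ 3677 → quotient 8, remainder 1581
3677 ÷ 1581 → quotient 2, remainder 515
1581 ÷ 515 → quotient 3, remainder 36
515 ÷ 36 → quotient 14, remainder 11
36 ÷ 11 → quotient 3, remainder 3
11 ÷ 3 → quotient 3, remainder 2
3 ÷ 2 → quotient 1, remainder 1
2 ÷ 1 → quotient 2, remainder 0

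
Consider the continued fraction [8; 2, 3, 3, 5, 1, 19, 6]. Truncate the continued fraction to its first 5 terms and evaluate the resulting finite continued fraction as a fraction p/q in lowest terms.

Compute successive convergents:
a_0 = 8: 8/1
a_1 = 2: 17/2
a_2 = 3: 59/7
a_3 = 3: 194/23
a_4 = 5: 1029/122

1029/122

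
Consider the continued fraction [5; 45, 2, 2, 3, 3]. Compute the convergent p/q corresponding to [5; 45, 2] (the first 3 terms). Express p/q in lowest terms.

a_0 = 5: 5/1
a_1 = 45: 226/45
a_2 = 2: 457/91

457/91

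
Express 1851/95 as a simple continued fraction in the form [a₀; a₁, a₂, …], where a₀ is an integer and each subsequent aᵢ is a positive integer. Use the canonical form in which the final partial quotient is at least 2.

Repeatedly divide and take the remainder:
1851 ÷ 95 → quotient 19, remainder 46
95 ÷ 46 → quotient 2, remainder 3
46 ÷ 3 → quotient 15, remainder 1
3 ÷ 1 → quotient 3, remainder 0

[19; 2, 15, 3]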